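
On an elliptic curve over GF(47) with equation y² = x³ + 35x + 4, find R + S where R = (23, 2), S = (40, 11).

(23, 2) + (40, 11). λ = (11 - 2)/(40 - 23) ≡ 9/17 mod 47. 17⁻¹ ≡ 36 (mod 47), so λ ≡ 42.
  x = λ² - 23 - 40 = 1764 - 63 ≡ 9; y = λ·(23 - 9) - 2 ≡ 22. → (9, 22)

(9, 22)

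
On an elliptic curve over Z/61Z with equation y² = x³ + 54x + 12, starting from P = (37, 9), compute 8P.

(15, 54)

Repeated addition: build up to 8P.
2P: tangent at (37, 9): λ = (3·37² + 54)/(2·9) ≡ 13/18. 18⁻¹ ≡ 17 (mod 61), so λ ≡ 13·17 ≡ 38.
  x = λ² - 37 - 37 = 1444 - 74 ≡ 28; y = λ·(37 - 28) - 9 ≡ 28. → (28, 28)
3P: (28, 28) + (37, 9). λ = (9 - 28)/(37 - 28) ≡ 42/9 mod 61. 9⁻¹ ≡ 34 (mod 61) since 9·34 = 306 ≡ 1, so λ ≡ 25.
  x = λ² - 28 - 37 = 625 - 65 ≡ 11; y = λ·(28 - 11) - 28 ≡ 31. → (11, 31)
4P: (11, 31) + (37, 9). λ = (9 - 31)/(37 - 11) ≡ 39/26 mod 61. 26⁻¹ ≡ 54 (mod 61) since 26·54 = 1404 ≡ 1, so λ ≡ 32.
  x = λ² - 11 - 37 = 1024 - 48 ≡ 0; y = λ·(11 - 0) - 31 ≡ 16. → (0, 16)
5P: (0, 16) + (37, 9). λ = (9 - 16)/(37 - 0) ≡ 54/37 mod 61. 37⁻¹ ≡ 33 (mod 61) since 37·33 = 1221 ≡ 1, so λ ≡ 13.
  x = λ² - 0 - 37 = 169 - 37 ≡ 10; y = λ·(0 - 10) - 16 ≡ 37. → (10, 37)
6P: (10, 37) + (37, 9). λ = (9 - 37)/(37 - 10) ≡ 33/27 mod 61. 27⁻¹ ≡ 52 (mod 61) since 27·52 = 1404 ≡ 1, so λ ≡ 8.
  x = λ² - 10 - 37 = 64 - 47 ≡ 17; y = λ·(10 - 17) - 37 ≡ 29. → (17, 29)
7P: (17, 29) + (37, 9). λ = (9 - 29)/(37 - 17) ≡ 41/20 mod 61. 20⁻¹ ≡ 58 (mod 61), so λ ≡ 60.
  x = λ² - 17 - 37 = 3600 - 54 ≡ 8; y = λ·(17 - 8) - 29 ≡ 23. → (8, 23)
8P: (8, 23) + (37, 9). λ = (9 - 23)/(37 - 8) ≡ 47/29 mod 61. 29⁻¹ ≡ 40 (mod 61) since 29·40 = 1160 ≡ 1, so λ ≡ 50.
  x = λ² - 8 - 37 = 2500 - 45 ≡ 15; y = λ·(8 - 15) - 23 ≡ 54. → (15, 54)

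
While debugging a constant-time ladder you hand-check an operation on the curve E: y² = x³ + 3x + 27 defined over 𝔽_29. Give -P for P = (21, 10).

-(21, 10) = (21, -10 mod 29) = (21, 19).

(21, 19)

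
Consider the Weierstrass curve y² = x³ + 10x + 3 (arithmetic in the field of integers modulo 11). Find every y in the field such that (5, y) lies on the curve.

none

x³ + 10x + 3 = 178 ≡ 2 (mod 11).
2 is a non-residue mod 11; no y exists.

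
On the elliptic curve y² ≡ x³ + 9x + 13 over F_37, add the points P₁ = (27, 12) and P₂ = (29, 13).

(9, 34)

(27, 12) + (29, 13). λ = (13 - 12)/(29 - 27) ≡ 1/2 mod 37. 2⁻¹ ≡ 19 (mod 37), so λ ≡ 19.
  x = λ² - 27 - 29 = 361 - 56 ≡ 9; y = λ·(27 - 9) - 12 ≡ 34. → (9, 34)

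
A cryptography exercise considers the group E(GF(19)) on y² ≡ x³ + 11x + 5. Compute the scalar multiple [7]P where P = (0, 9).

Double-and-add on 7 = (111)₂. Start with P = (0, 9) for the leading 1-bit.
double: tangent at (0, 9): λ = (3·0² + 11)/(2·9) ≡ 11/18. 18⁻¹ ≡ 18 (mod 19) since 18·18 = 324 ≡ 1, so λ ≡ 11·18 ≡ 8.
  x = λ² - 0 - 0 = 64 - 0 ≡ 7; y = λ·(0 - 7) - 9 ≡ 11. → (7, 11)
add P: (7, 11) + (0, 9). λ = (9 - 11)/(0 - 7) ≡ 17/12 mod 19. 12⁻¹ ≡ 8 (mod 19), so λ ≡ 3.
  x = λ² - 7 - 0 = 9 - 7 ≡ 2; y = λ·(7 - 2) - 11 ≡ 4. → (2, 4)
double: tangent at (2, 4): λ = (3·2² + 11)/(2·4) ≡ 4/8. 8⁻¹ ≡ 12 (mod 19), so λ ≡ 4·12 ≡ 10.
  x = λ² - 2 - 2 = 100 - 4 ≡ 1; y = λ·(2 - 1) - 4 ≡ 6. → (1, 6)
add P: (1, 6) + (0, 9). λ = (9 - 6)/(0 - 1) ≡ 3/18 mod 19. 18⁻¹ ≡ 18 (mod 19) since 18·18 = 324 ≡ 1, so λ ≡ 16.
  x = λ² - 1 - 0 = 256 - 1 ≡ 8; y = λ·(1 - 8) - 6 ≡ 15. → (8, 15)

(8, 15)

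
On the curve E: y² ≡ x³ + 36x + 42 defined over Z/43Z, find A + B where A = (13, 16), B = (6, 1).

(13, 16) + (6, 1). λ = (1 - 16)/(6 - 13) ≡ 28/36 mod 43. 36⁻¹ ≡ 6 (mod 43), so λ ≡ 39.
  x = λ² - 13 - 6 = 1521 - 19 ≡ 40; y = λ·(13 - 40) - 16 ≡ 6. → (40, 6)

(40, 6)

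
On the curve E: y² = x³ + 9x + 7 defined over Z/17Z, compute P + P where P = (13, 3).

(9, 1)

tangent at (13, 3): λ = (3·13² + 9)/(2·3) ≡ 6/6. 6⁻¹ ≡ 3 (mod 17), so λ ≡ 6·3 ≡ 1.
  x = λ² - 13 - 13 = 1 - 26 ≡ 9; y = λ·(13 - 9) - 3 ≡ 1. → (9, 1)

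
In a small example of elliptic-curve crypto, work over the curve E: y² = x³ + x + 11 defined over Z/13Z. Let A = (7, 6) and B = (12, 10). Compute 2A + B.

(6, 5)

First 2A:
Repeated addition: build up to 2A.
2A: tangent at (7, 6): λ = (3·7² + 1)/(2·6) ≡ 5/12. 12⁻¹ ≡ 12 (mod 13), so λ ≡ 5·12 ≡ 8.
  x = λ² - 7 - 7 = 64 - 14 ≡ 11; y = λ·(7 - 11) - 6 ≡ 1. → (11, 1)
2A = (11, 1).
Finally 2A + B:
(11, 1) + (12, 10). λ = (10 - 1)/(12 - 11) ≡ 9/1 mod 13. 1⁻¹ ≡ 1 (mod 13) since 1·1 = 1 ≡ 1, so λ ≡ 9.
  x = λ² - 11 - 12 = 81 - 23 ≡ 6; y = λ·(11 - 6) - 1 ≡ 5. → (6, 5)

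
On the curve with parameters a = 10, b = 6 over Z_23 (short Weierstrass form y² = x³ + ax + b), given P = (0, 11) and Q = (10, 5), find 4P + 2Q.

First 4P:
Repeated addition: build up to 4P.
2P: tangent at (0, 11): λ = (3·0² + 10)/(2·11) ≡ 10/22. 22⁻¹ ≡ 22 (mod 23), so λ ≡ 10·22 ≡ 13.
  x = λ² - 0 - 0 = 169 - 0 ≡ 8; y = λ·(0 - 8) - 11 ≡ 0. → (8, 0)
3P: (8, 0) + (0, 11). λ = (11 - 0)/(0 - 8) ≡ 11/15 mod 23. 15⁻¹ ≡ 20 (mod 23) since 15·20 = 300 ≡ 1, so λ ≡ 13.
  x = λ² - 8 - 0 = 169 - 8 ≡ 0; y = λ·(8 - 0) - 0 ≡ 12. → (0, 12)
4P: (0, 12) + (0, 11): same x and y₁ ≡ -y₂, so the sum is the point at infinity.
4P = the point at infinity.
Next 2Q:
Repeated addition: build up to 2Q.
2Q: tangent at (10, 5): λ = (3·10² + 10)/(2·5) ≡ 11/10. 10⁻¹ ≡ 7 (mod 23) since 10·7 = 70 ≡ 1, so λ ≡ 11·7 ≡ 8.
  x = λ² - 10 - 10 = 64 - 20 ≡ 21; y = λ·(10 - 21) - 5 ≡ 22. → (21, 22)
2Q = (21, 22).
Finally 4P + 2Q:
the point at infinity + (21, 22) = (21, 22) (identity).

(21, 22)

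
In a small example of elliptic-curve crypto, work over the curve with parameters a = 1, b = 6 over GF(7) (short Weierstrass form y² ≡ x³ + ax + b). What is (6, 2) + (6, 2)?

(3, 1)

tangent at (6, 2): λ = (3·6² + 1)/(2·2) ≡ 4/4. 4⁻¹ ≡ 2 (mod 7) since 4·2 = 8 ≡ 1, so λ ≡ 4·2 ≡ 1.
  x = λ² - 6 - 6 = 1 - 12 ≡ 3; y = λ·(6 - 3) - 2 ≡ 1. → (3, 1)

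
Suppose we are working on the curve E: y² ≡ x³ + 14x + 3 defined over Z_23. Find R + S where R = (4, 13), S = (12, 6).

(11, 19)

(4, 13) + (12, 6). λ = (6 - 13)/(12 - 4) ≡ 16/8 mod 23. 8⁻¹ ≡ 3 (mod 23), so λ ≡ 2.
  x = λ² - 4 - 12 = 4 - 16 ≡ 11; y = λ·(4 - 11) - 13 ≡ 19. → (11, 19)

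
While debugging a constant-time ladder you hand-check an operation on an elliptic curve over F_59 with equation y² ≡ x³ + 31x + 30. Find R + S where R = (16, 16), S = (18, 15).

(40, 55)

(16, 16) + (18, 15). λ = (15 - 16)/(18 - 16) ≡ 58/2 mod 59. 2⁻¹ ≡ 30 (mod 59) since 2·30 = 60 ≡ 1, so λ ≡ 29.
  x = λ² - 16 - 18 = 841 - 34 ≡ 40; y = λ·(16 - 40) - 16 ≡ 55. → (40, 55)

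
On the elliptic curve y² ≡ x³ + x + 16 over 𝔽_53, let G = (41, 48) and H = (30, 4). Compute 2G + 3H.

First 2G:
Repeated addition: build up to 2G.
2G: tangent at (41, 48): λ = (3·41² + 1)/(2·48) ≡ 9/43. 43⁻¹ ≡ 37 (mod 53), so λ ≡ 9·37 ≡ 15.
  x = λ² - 41 - 41 = 225 - 82 ≡ 37; y = λ·(41 - 37) - 48 ≡ 12. → (37, 12)
2G = (37, 12).
Next 3H:
Repeated addition: build up to 3H.
2H: tangent at (30, 4): λ = (3·30² + 1)/(2·4) ≡ 51/8. 8⁻¹ ≡ 20 (mod 53), so λ ≡ 51·20 ≡ 13.
  x = λ² - 30 - 30 = 169 - 60 ≡ 3; y = λ·(30 - 3) - 4 ≡ 29. → (3, 29)
3H: (3, 29) + (30, 4). λ = (4 - 29)/(30 - 3) ≡ 28/27 mod 53. 27⁻¹ ≡ 2 (mod 53), so λ ≡ 3.
  x = λ² - 3 - 30 = 9 - 33 ≡ 29; y = λ·(3 - 29) - 29 ≡ 52. → (29, 52)
3H = (29, 52).
Finally 2G + 3H:
(37, 12) + (29, 52). λ = (52 - 12)/(29 - 37) ≡ 40/45 mod 53. 45⁻¹ ≡ 33 (mod 53), so λ ≡ 48.
  x = λ² - 37 - 29 = 2304 - 66 ≡ 12; y = λ·(37 - 12) - 12 ≡ 22. → (12, 22)

(12, 22)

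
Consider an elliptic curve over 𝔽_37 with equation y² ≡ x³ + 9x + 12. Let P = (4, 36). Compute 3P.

(25, 10)

Repeated addition: build up to 3P.
2P: tangent at (4, 36): λ = (3·4² + 9)/(2·36) ≡ 20/35. 35⁻¹ ≡ 18 (mod 37) since 35·18 = 630 ≡ 1, so λ ≡ 20·18 ≡ 27.
  x = λ² - 4 - 4 = 729 - 8 ≡ 18; y = λ·(4 - 18) - 36 ≡ 30. → (18, 30)
3P: (18, 30) + (4, 36). λ = (36 - 30)/(4 - 18) ≡ 6/23 mod 37. 23⁻¹ ≡ 29 (mod 37), so λ ≡ 26.
  x = λ² - 18 - 4 = 676 - 22 ≡ 25; y = λ·(18 - 25) - 30 ≡ 10. → (25, 10)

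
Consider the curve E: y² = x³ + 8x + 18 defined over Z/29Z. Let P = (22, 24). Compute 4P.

(15, 2)

Repeated addition: build up to 4P.
2P: tangent at (22, 24): λ = (3·22² + 8)/(2·24) ≡ 10/19. 19⁻¹ ≡ 26 (mod 29), so λ ≡ 10·26 ≡ 28.
  x = λ² - 22 - 22 = 784 - 44 ≡ 15; y = λ·(22 - 15) - 24 ≡ 27. → (15, 27)
3P: (15, 27) + (22, 24). λ = (24 - 27)/(22 - 15) ≡ 26/7 mod 29. 7⁻¹ ≡ 25 (mod 29) since 7·25 = 175 ≡ 1, so λ ≡ 12.
  x = λ² - 15 - 22 = 144 - 37 ≡ 20; y = λ·(15 - 20) - 27 ≡ 0. → (20, 0)
4P: (20, 0) + (22, 24). λ = (24 - 0)/(22 - 20) ≡ 24/2 mod 29. 2⁻¹ ≡ 15 (mod 29) since 2·15 = 30 ≡ 1, so λ ≡ 12.
  x = λ² - 20 - 22 = 144 - 42 ≡ 15; y = λ·(20 - 15) - 0 ≡ 2. → (15, 2)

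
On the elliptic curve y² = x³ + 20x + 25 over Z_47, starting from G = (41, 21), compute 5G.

Double-and-add on 5 = (101)₂. Start with G = (41, 21) for the leading 1-bit.
double: tangent at (41, 21): λ = (3·41² + 20)/(2·21) ≡ 34/42. 42⁻¹ ≡ 28 (mod 47) since 42·28 = 1176 ≡ 1, so λ ≡ 34·28 ≡ 12.
  x = λ² - 41 - 41 = 144 - 82 ≡ 15; y = λ·(41 - 15) - 21 ≡ 9. → (15, 9)
double: tangent at (15, 9): λ = (3·15² + 20)/(2·9) ≡ 37/18. 18⁻¹ ≡ 34 (mod 47), so λ ≡ 37·34 ≡ 36.
  x = λ² - 15 - 15 = 1296 - 30 ≡ 44; y = λ·(15 - 44) - 9 ≡ 28. → (44, 28)
add G: (44, 28) + (41, 21). λ = (21 - 28)/(41 - 44) ≡ 40/44 mod 47. 44⁻¹ ≡ 31 (mod 47) since 44·31 = 1364 ≡ 1, so λ ≡ 18.
  x = λ² - 44 - 41 = 324 - 85 ≡ 4; y = λ·(44 - 4) - 28 ≡ 34. → (4, 34)

(4, 34)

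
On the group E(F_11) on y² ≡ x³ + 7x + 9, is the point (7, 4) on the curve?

yes

y² = 4² ≡ 5; x³ + 7x + 9 = 401 ≡ 5 (mod 11). 5 = 5.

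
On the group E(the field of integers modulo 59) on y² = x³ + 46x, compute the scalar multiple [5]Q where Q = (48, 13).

(0, 0)

Double-and-add on 5 = (101)₂. Start with Q = (48, 13) for the leading 1-bit.
double: tangent at (48, 13): λ = (3·48² + 46)/(2·13) ≡ 55/26. 26⁻¹ ≡ 25 (mod 59) since 26·25 = 650 ≡ 1, so λ ≡ 55·25 ≡ 18.
  x = λ² - 48 - 48 = 324 - 96 ≡ 51; y = λ·(48 - 51) - 13 ≡ 51. → (51, 51)
double: tangent at (51, 51): λ = (3·51² + 46)/(2·51) ≡ 2/43. 43⁻¹ ≡ 11 (mod 59) since 43·11 = 473 ≡ 1, so λ ≡ 2·11 ≡ 22.
  x = λ² - 51 - 51 = 484 - 102 ≡ 28; y = λ·(51 - 28) - 51 ≡ 42. → (28, 42)
add Q: (28, 42) + (48, 13). λ = (13 - 42)/(48 - 28) ≡ 30/20 mod 59. 20⁻¹ ≡ 3 (mod 59), so λ ≡ 31.
  x = λ² - 28 - 48 = 961 - 76 ≡ 0; y = λ·(28 - 0) - 42 ≡ 0. → (0, 0)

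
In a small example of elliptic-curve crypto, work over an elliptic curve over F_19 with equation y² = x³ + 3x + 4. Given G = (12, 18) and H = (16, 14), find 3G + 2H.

(12, 18)

First 3G:
Repeated addition: build up to 3G.
2G: tangent at (12, 18): λ = (3·12² + 3)/(2·18) ≡ 17/17. 17⁻¹ ≡ 9 (mod 19), so λ ≡ 17·9 ≡ 1.
  x = λ² - 12 - 12 = 1 - 24 ≡ 15; y = λ·(12 - 15) - 18 ≡ 17. → (15, 17)
3G: (15, 17) + (12, 18). λ = (18 - 17)/(12 - 15) ≡ 1/16 mod 19. 16⁻¹ ≡ 6 (mod 19) since 16·6 = 96 ≡ 1, so λ ≡ 6.
  x = λ² - 15 - 12 = 36 - 27 ≡ 9; y = λ·(15 - 9) - 17 ≡ 0. → (9, 0)
3G = (9, 0).
Next 2H:
Repeated addition: build up to 2H.
2H: tangent at (16, 14): λ = (3·16² + 3)/(2·14) ≡ 11/9. 9⁻¹ ≡ 17 (mod 19) since 9·17 = 153 ≡ 1, so λ ≡ 11·17 ≡ 16.
  x = λ² - 16 - 16 = 256 - 32 ≡ 15; y = λ·(16 - 15) - 14 ≡ 2. → (15, 2)
2H = (15, 2).
Finally 3G + 2H:
(9, 0) + (15, 2). λ = (2 - 0)/(15 - 9) ≡ 2/6 mod 19. 6⁻¹ ≡ 16 (mod 19) since 6·16 = 96 ≡ 1, so λ ≡ 13.
  x = λ² - 9 - 15 = 169 - 24 ≡ 12; y = λ·(9 - 12) - 0 ≡ 18. → (12, 18)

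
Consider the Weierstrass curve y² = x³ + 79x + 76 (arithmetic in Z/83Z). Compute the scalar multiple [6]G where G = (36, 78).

(76, 33)

Double-and-add on 6 = (110)₂. Start with G = (36, 78) for the leading 1-bit.
double: tangent at (36, 78): λ = (3·36² + 79)/(2·78) ≡ 66/73. 73⁻¹ ≡ 58 (mod 83), so λ ≡ 66·58 ≡ 10.
  x = λ² - 36 - 36 = 100 - 72 ≡ 28; y = λ·(36 - 28) - 78 ≡ 2. → (28, 2)
add G: (28, 2) + (36, 78). λ = (78 - 2)/(36 - 28) ≡ 76/8 mod 83. 8⁻¹ ≡ 52 (mod 83) since 8·52 = 416 ≡ 1, so λ ≡ 51.
  x = λ² - 28 - 36 = 2601 - 64 ≡ 47; y = λ·(28 - 47) - 2 ≡ 25. → (47, 25)
double: tangent at (47, 25): λ = (3·47² + 79)/(2·25) ≡ 66/50. 50⁻¹ ≡ 5 (mod 83) since 50·5 = 250 ≡ 1, so λ ≡ 66·5 ≡ 81.
  x = λ² - 47 - 47 = 6561 - 94 ≡ 76; y = λ·(47 - 76) - 25 ≡ 33. → (76, 33)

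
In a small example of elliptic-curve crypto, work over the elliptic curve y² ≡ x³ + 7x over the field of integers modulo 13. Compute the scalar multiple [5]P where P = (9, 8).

Double-and-add on 5 = (101)₂. Start with P = (9, 8) for the leading 1-bit.
double: tangent at (9, 8): λ = (3·9² + 7)/(2·8) ≡ 3/3. 3⁻¹ ≡ 9 (mod 13), so λ ≡ 3·9 ≡ 1.
  x = λ² - 9 - 9 = 1 - 18 ≡ 9; y = λ·(9 - 9) - 8 ≡ 5. → (9, 5)
double: tangent at (9, 5): λ = (3·9² + 7)/(2·5) ≡ 3/10. 10⁻¹ ≡ 4 (mod 13), so λ ≡ 3·4 ≡ 12.
  x = λ² - 9 - 9 = 144 - 18 ≡ 9; y = λ·(9 - 9) - 5 ≡ 8. → (9, 8)
add P: tangent at (9, 8): λ = (3·9² + 7)/(2·8) ≡ 3/3. 3⁻¹ ≡ 9 (mod 13), so λ ≡ 3·9 ≡ 1.
  x = λ² - 9 - 9 = 1 - 18 ≡ 9; y = λ·(9 - 9) - 8 ≡ 5. → (9, 5)

(9, 5)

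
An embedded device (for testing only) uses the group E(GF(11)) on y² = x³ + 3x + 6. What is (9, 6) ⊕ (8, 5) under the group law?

(9, 6) + (8, 5). λ = (5 - 6)/(8 - 9) ≡ 10/10 mod 11. 10⁻¹ ≡ 10 (mod 11), so λ ≡ 1.
  x = λ² - 9 - 8 = 1 - 17 ≡ 6; y = λ·(9 - 6) - 6 ≡ 8. → (6, 8)

(6, 8)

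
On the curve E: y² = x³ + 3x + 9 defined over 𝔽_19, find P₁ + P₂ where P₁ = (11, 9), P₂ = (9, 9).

(11, 9) + (9, 9). λ = (9 - 9)/(9 - 11) ≡ 0/17 mod 19. 17⁻¹ ≡ 9 (mod 19), so λ ≡ 0.
  x = λ² - 11 - 9 = 0 - 20 ≡ 18; y = λ·(11 - 18) - 9 ≡ 10. → (18, 10)

(18, 10)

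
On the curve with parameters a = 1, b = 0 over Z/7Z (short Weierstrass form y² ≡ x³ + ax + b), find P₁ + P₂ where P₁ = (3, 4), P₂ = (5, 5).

(1, 4)

(3, 4) + (5, 5). λ = (5 - 4)/(5 - 3) ≡ 1/2 mod 7. 2⁻¹ ≡ 4 (mod 7), so λ ≡ 4.
  x = λ² - 3 - 5 = 16 - 8 ≡ 1; y = λ·(3 - 1) - 4 ≡ 4. → (1, 4)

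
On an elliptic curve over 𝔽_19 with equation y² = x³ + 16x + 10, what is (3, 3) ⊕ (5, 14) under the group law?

(3, 3) + (5, 14). λ = (14 - 3)/(5 - 3) ≡ 11/2 mod 19. 2⁻¹ ≡ 10 (mod 19) since 2·10 = 20 ≡ 1, so λ ≡ 15.
  x = λ² - 3 - 5 = 225 - 8 ≡ 8; y = λ·(3 - 8) - 3 ≡ 17. → (8, 17)

(8, 17)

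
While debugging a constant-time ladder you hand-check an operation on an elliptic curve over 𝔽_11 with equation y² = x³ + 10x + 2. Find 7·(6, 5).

(6, 6)

Write P = (6, 5).
Double-and-add on 7 = (111)₂. Start with P = (6, 5) for the leading 1-bit.
double: tangent at (6, 5): λ = (3·6² + 10)/(2·5) ≡ 8/10. 10⁻¹ ≡ 10 (mod 11), so λ ≡ 8·10 ≡ 3.
  x = λ² - 6 - 6 = 9 - 12 ≡ 8; y = λ·(6 - 8) - 5 ≡ 0. → (8, 0)
add P: (8, 0) + (6, 5). λ = (5 - 0)/(6 - 8) ≡ 5/9 mod 11. 9⁻¹ ≡ 5 (mod 11), so λ ≡ 3.
  x = λ² - 8 - 6 = 9 - 14 ≡ 6; y = λ·(8 - 6) - 0 ≡ 6. → (6, 6)
double: tangent at (6, 6): λ = (3·6² + 10)/(2·6) ≡ 8/1. 1⁻¹ ≡ 1 (mod 11), so λ ≡ 8·1 ≡ 8.
  x = λ² - 6 - 6 = 64 - 12 ≡ 8; y = λ·(6 - 8) - 6 ≡ 0. → (8, 0)
add P: (8, 0) + (6, 5). λ = (5 - 0)/(6 - 8) ≡ 5/9 mod 11. 9⁻¹ ≡ 5 (mod 11), so λ ≡ 3.
  x = λ² - 8 - 6 = 9 - 14 ≡ 6; y = λ·(8 - 6) - 0 ≡ 6. → (6, 6)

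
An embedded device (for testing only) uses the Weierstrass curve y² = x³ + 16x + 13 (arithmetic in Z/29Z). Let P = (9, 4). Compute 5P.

Double-and-add on 5 = (101)₂. Start with P = (9, 4) for the leading 1-bit.
double: tangent at (9, 4): λ = (3·9² + 16)/(2·4) ≡ 27/8. 8⁻¹ ≡ 11 (mod 29), so λ ≡ 27·11 ≡ 7.
  x = λ² - 9 - 9 = 49 - 18 ≡ 2; y = λ·(9 - 2) - 4 ≡ 16. → (2, 16)
double: tangent at (2, 16): λ = (3·2² + 16)/(2·16) ≡ 28/3. 3⁻¹ ≡ 10 (mod 29), so λ ≡ 28·10 ≡ 19.
  x = λ² - 2 - 2 = 361 - 4 ≡ 9; y = λ·(2 - 9) - 16 ≡ 25. → (9, 25)
add P: (9, 25) + (9, 4): same x and y₁ ≡ -y₂, so the sum is O.

O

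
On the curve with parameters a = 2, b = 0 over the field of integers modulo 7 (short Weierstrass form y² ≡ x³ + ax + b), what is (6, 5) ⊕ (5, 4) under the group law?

(4, 4)

(6, 5) + (5, 4). λ = (4 - 5)/(5 - 6) ≡ 6/6 mod 7. 6⁻¹ ≡ 6 (mod 7), so λ ≡ 1.
  x = λ² - 6 - 5 = 1 - 11 ≡ 4; y = λ·(6 - 4) - 5 ≡ 4. → (4, 4)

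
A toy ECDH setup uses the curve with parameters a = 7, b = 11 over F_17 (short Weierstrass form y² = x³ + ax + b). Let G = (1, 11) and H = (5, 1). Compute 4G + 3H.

(12, 2)

First 4G:
Repeated addition: build up to 4G.
2G: tangent at (1, 11): λ = (3·1² + 7)/(2·11) ≡ 10/5. 5⁻¹ ≡ 7 (mod 17), so λ ≡ 10·7 ≡ 2.
  x = λ² - 1 - 1 = 4 - 2 ≡ 2; y = λ·(1 - 2) - 11 ≡ 4. → (2, 4)
3G: (2, 4) + (1, 11). λ = (11 - 4)/(1 - 2) ≡ 7/16 mod 17. 16⁻¹ ≡ 16 (mod 17), so λ ≡ 10.
  x = λ² - 2 - 1 = 100 - 3 ≡ 12; y = λ·(2 - 12) - 4 ≡ 15. → (12, 15)
4G: (12, 15) + (1, 11). λ = (11 - 15)/(1 - 12) ≡ 13/6 mod 17. 6⁻¹ ≡ 3 (mod 17) since 6·3 = 18 ≡ 1, so λ ≡ 5.
  x = λ² - 12 - 1 = 25 - 13 ≡ 12; y = λ·(12 - 12) - 15 ≡ 2. → (12, 2)
4G = (12, 2).
Next 3H:
Repeated addition: build up to 3H.
2H: tangent at (5, 1): λ = (3·5² + 7)/(2·1) ≡ 14/2. 2⁻¹ ≡ 9 (mod 17) since 2·9 = 18 ≡ 1, so λ ≡ 14·9 ≡ 7.
  x = λ² - 5 - 5 = 49 - 10 ≡ 5; y = λ·(5 - 5) - 1 ≡ 16. → (5, 16)
3H: (5, 16) + (5, 1): same x and y₁ ≡ -y₂, so the sum is 𝒪.
3H = 𝒪.
Finally 4G + 3H:
(12, 2) + 𝒪 = (12, 2) (identity).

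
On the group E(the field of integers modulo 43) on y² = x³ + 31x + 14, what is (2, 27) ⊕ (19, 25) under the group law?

(36, 20)

(2, 27) + (19, 25). λ = (25 - 27)/(19 - 2) ≡ 41/17 mod 43. 17⁻¹ ≡ 38 (mod 43), so λ ≡ 10.
  x = λ² - 2 - 19 = 100 - 21 ≡ 36; y = λ·(2 - 36) - 27 ≡ 20. → (36, 20)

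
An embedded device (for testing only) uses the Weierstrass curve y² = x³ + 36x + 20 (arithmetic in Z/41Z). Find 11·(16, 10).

Write P = (16, 10).
Double-and-add on 11 = (1011)₂. Start with P = (16, 10) for the leading 1-bit.
double: tangent at (16, 10): λ = (3·16² + 36)/(2·10) ≡ 25/20. 20⁻¹ ≡ 39 (mod 41), so λ ≡ 25·39 ≡ 32.
  x = λ² - 16 - 16 = 1024 - 32 ≡ 8; y = λ·(16 - 8) - 10 ≡ 0. → (8, 0)
double: (8, 0) + (8, 0): same x and y₁ ≡ -y₂, so the sum is O.
add P: O + (16, 10) = (16, 10) (identity).
double: tangent at (16, 10): λ = (3·16² + 36)/(2·10) ≡ 25/20. 20⁻¹ ≡ 39 (mod 41), so λ ≡ 25·39 ≡ 32.
  x = λ² - 16 - 16 = 1024 - 32 ≡ 8; y = λ·(16 - 8) - 10 ≡ 0. → (8, 0)
add P: (8, 0) + (16, 10). λ = (10 - 0)/(16 - 8) ≡ 10/8 mod 41. 8⁻¹ ≡ 36 (mod 41), so λ ≡ 32.
  x = λ² - 8 - 16 = 1024 - 24 ≡ 16; y = λ·(8 - 16) - 0 ≡ 31. → (16, 31)

(16, 31)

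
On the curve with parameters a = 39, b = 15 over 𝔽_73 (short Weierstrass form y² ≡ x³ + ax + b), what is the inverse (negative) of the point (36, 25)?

(36, 48)

-(36, 25) = (36, -25 mod 73) = (36, 48).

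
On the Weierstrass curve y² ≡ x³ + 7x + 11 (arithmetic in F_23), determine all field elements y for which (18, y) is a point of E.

9, 14

x³ + 7x + 11 = 5969 ≡ 12 (mod 23).
Square roots of 12 mod 23: 9 and 14 (since 9² = 81 ≡ 12).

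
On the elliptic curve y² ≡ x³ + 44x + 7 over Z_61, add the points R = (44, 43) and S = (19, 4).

(44, 43) + (19, 4). λ = (4 - 43)/(19 - 44) ≡ 22/36 mod 61. 36⁻¹ ≡ 39 (mod 61), so λ ≡ 4.
  x = λ² - 44 - 19 = 16 - 63 ≡ 14; y = λ·(44 - 14) - 43 ≡ 16. → (14, 16)

(14, 16)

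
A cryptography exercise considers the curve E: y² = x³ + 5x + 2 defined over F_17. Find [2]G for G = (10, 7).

tangent at (10, 7): λ = (3·10² + 5)/(2·7) ≡ 16/14. 14⁻¹ ≡ 11 (mod 17) since 14·11 = 154 ≡ 1, so λ ≡ 16·11 ≡ 6.
  x = λ² - 10 - 10 = 36 - 20 ≡ 16; y = λ·(10 - 16) - 7 ≡ 8. → (16, 8)

(16, 8)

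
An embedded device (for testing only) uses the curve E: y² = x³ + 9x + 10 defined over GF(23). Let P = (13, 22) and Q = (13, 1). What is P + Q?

The two points share x = 13 and their y-coordinates satisfy 22 + 1 ≡ 0 (mod 23), so they are inverses. Their sum is O.

O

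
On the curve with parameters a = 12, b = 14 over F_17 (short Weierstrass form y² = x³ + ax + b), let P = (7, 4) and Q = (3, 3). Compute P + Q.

(7, 4) + (3, 3). λ = (3 - 4)/(3 - 7) ≡ 16/13 mod 17. 13⁻¹ ≡ 4 (mod 17), so λ ≡ 13.
  x = λ² - 7 - 3 = 169 - 10 ≡ 6; y = λ·(7 - 6) - 4 ≡ 9. → (6, 9)

(6, 9)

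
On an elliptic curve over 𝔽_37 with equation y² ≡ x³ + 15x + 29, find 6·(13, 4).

(28, 33)

Write G = (13, 4).
Double-and-add on 6 = (110)₂. Start with G = (13, 4) for the leading 1-bit.
double: tangent at (13, 4): λ = (3·13² + 15)/(2·4) ≡ 4/8. 8⁻¹ ≡ 14 (mod 37), so λ ≡ 4·14 ≡ 19.
  x = λ² - 13 - 13 = 361 - 26 ≡ 2; y = λ·(13 - 2) - 4 ≡ 20. → (2, 20)
add G: (2, 20) + (13, 4). λ = (4 - 20)/(13 - 2) ≡ 21/11 mod 37. 11⁻¹ ≡ 27 (mod 37) since 11·27 = 297 ≡ 1, so λ ≡ 12.
  x = λ² - 2 - 13 = 144 - 15 ≡ 18; y = λ·(2 - 18) - 20 ≡ 10. → (18, 10)
double: tangent at (18, 10): λ = (3·18² + 15)/(2·10) ≡ 25/20. 20⁻¹ ≡ 13 (mod 37), so λ ≡ 25·13 ≡ 29.
  x = λ² - 18 - 18 = 841 - 36 ≡ 28; y = λ·(18 - 28) - 10 ≡ 33. → (28, 33)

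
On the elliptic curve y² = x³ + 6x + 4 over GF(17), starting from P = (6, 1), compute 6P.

Repeated addition: build up to 6P.
2P: tangent at (6, 1): λ = (3·6² + 6)/(2·1) ≡ 12/2. 2⁻¹ ≡ 9 (mod 17), so λ ≡ 12·9 ≡ 6.
  x = λ² - 6 - 6 = 36 - 12 ≡ 7; y = λ·(6 - 7) - 1 ≡ 10. → (7, 10)
3P: (7, 10) + (6, 1). λ = (1 - 10)/(6 - 7) ≡ 8/16 mod 17. 16⁻¹ ≡ 16 (mod 17) since 16·16 = 256 ≡ 1, so λ ≡ 9.
  x = λ² - 7 - 6 = 81 - 13 ≡ 0; y = λ·(7 - 0) - 10 ≡ 2. → (0, 2)
4P: (0, 2) + (6, 1). λ = (1 - 2)/(6 - 0) ≡ 16/6 mod 17. 6⁻¹ ≡ 3 (mod 17) since 6·3 = 18 ≡ 1, so λ ≡ 14.
  x = λ² - 0 - 6 = 196 - 6 ≡ 3; y = λ·(0 - 3) - 2 ≡ 7. → (3, 7)
5P: (3, 7) + (6, 1). λ = (1 - 7)/(6 - 3) ≡ 11/3 mod 17. 3⁻¹ ≡ 6 (mod 17), so λ ≡ 15.
  x = λ² - 3 - 6 = 225 - 9 ≡ 12; y = λ·(3 - 12) - 7 ≡ 11. → (12, 11)
6P: (12, 11) + (6, 1). λ = (1 - 11)/(6 - 12) ≡ 7/11 mod 17. 11⁻¹ ≡ 14 (mod 17), so λ ≡ 13.
  x = λ² - 12 - 6 = 169 - 18 ≡ 15; y = λ·(12 - 15) - 11 ≡ 1. → (15, 1)

(15, 1)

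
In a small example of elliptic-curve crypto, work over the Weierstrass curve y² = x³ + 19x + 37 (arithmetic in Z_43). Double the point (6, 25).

(3, 11)

tangent at (6, 25): λ = (3·6² + 19)/(2·25) ≡ 41/7. 7⁻¹ ≡ 37 (mod 43), so λ ≡ 41·37 ≡ 12.
  x = λ² - 6 - 6 = 144 - 12 ≡ 3; y = λ·(6 - 3) - 25 ≡ 11. → (3, 11)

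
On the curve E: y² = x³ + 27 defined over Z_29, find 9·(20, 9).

(1, 12)

Write G = (20, 9).
Double-and-add on 9 = (1001)₂. Start with G = (20, 9) for the leading 1-bit.
double: tangent at (20, 9): λ = (3·20² + 0)/(2·9) ≡ 11/18. 18⁻¹ ≡ 21 (mod 29), so λ ≡ 11·21 ≡ 28.
  x = λ² - 20 - 20 = 784 - 40 ≡ 19; y = λ·(20 - 19) - 9 ≡ 19. → (19, 19)
double: tangent at (19, 19): λ = (3·19² + 0)/(2·19) ≡ 10/9. 9⁻¹ ≡ 13 (mod 29), so λ ≡ 10·13 ≡ 14.
  x = λ² - 19 - 19 = 196 - 38 ≡ 13; y = λ·(19 - 13) - 19 ≡ 7. → (13, 7)
double: tangent at (13, 7): λ = (3·13² + 0)/(2·7) ≡ 14/14. 14⁻¹ ≡ 27 (mod 29), so λ ≡ 14·27 ≡ 1.
  x = λ² - 13 - 13 = 1 - 26 ≡ 4; y = λ·(13 - 4) - 7 ≡ 2. → (4, 2)
add G: (4, 2) + (20, 9). λ = (9 - 2)/(20 - 4) ≡ 7/16 mod 29. 16⁻¹ ≡ 20 (mod 29), so λ ≡ 24.
  x = λ² - 4 - 20 = 576 - 24 ≡ 1; y = λ·(4 - 1) - 2 ≡ 12. → (1, 12)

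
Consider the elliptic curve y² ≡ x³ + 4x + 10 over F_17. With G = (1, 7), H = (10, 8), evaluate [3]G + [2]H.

(11, 5)

First 3G:
Repeated addition: build up to 3G.
2G: tangent at (1, 7): λ = (3·1² + 4)/(2·7) ≡ 7/14. 14⁻¹ ≡ 11 (mod 17) since 14·11 = 154 ≡ 1, so λ ≡ 7·11 ≡ 9.
  x = λ² - 1 - 1 = 81 - 2 ≡ 11; y = λ·(1 - 11) - 7 ≡ 5. → (11, 5)
3G: (11, 5) + (1, 7). λ = (7 - 5)/(1 - 11) ≡ 2/7 mod 17. 7⁻¹ ≡ 5 (mod 17), so λ ≡ 10.
  x = λ² - 11 - 1 = 100 - 12 ≡ 3; y = λ·(11 - 3) - 5 ≡ 7. → (3, 7)
3G = (3, 7).
Next 2H:
Repeated addition: build up to 2H.
2H: tangent at (10, 8): λ = (3·10² + 4)/(2·8) ≡ 15/16. 16⁻¹ ≡ 16 (mod 17) since 16·16 = 256 ≡ 1, so λ ≡ 15·16 ≡ 2.
  x = λ² - 10 - 10 = 4 - 20 ≡ 1; y = λ·(10 - 1) - 8 ≡ 10. → (1, 10)
2H = (1, 10).
Finally 3G + 2H:
(3, 7) + (1, 10). λ = (10 - 7)/(1 - 3) ≡ 3/15 mod 17. 15⁻¹ ≡ 8 (mod 17), so λ ≡ 7.
  x = λ² - 3 - 1 = 49 - 4 ≡ 11; y = λ·(3 - 11) - 7 ≡ 5. → (11, 5)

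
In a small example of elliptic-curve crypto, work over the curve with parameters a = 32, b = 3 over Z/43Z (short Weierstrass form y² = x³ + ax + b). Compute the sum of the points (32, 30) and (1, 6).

(32, 30) + (1, 6). λ = (6 - 30)/(1 - 32) ≡ 19/12 mod 43. 12⁻¹ ≡ 18 (mod 43), so λ ≡ 41.
  x = λ² - 32 - 1 = 1681 - 33 ≡ 14; y = λ·(32 - 14) - 30 ≡ 20. → (14, 20)

(14, 20)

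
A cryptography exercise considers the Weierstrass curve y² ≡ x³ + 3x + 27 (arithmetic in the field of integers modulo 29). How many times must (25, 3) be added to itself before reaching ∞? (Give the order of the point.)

6

2P: tangent at (25, 3): λ = (3·25² + 3)/(2·3) ≡ 22/6. 6⁻¹ ≡ 5 (mod 29), so λ ≡ 22·5 ≡ 23.
  x = λ² - 25 - 25 = 529 - 50 ≡ 15; y = λ·(25 - 15) - 3 ≡ 24. → (15, 24)
3P: (15, 24) + (25, 3). λ = (3 - 24)/(25 - 15) ≡ 8/10 mod 29. 10⁻¹ ≡ 3 (mod 29), so λ ≡ 24.
  x = λ² - 15 - 25 = 576 - 40 ≡ 14; y = λ·(15 - 14) - 24 ≡ 0. → (14, 0)
4P: (14, 0) + (25, 3). λ = (3 - 0)/(25 - 14) ≡ 3/11 mod 29. 11⁻¹ ≡ 8 (mod 29) since 11·8 = 88 ≡ 1, so λ ≡ 24.
  x = λ² - 14 - 25 = 576 - 39 ≡ 15; y = λ·(14 - 15) - 0 ≡ 5. → (15, 5)
5P: (15, 5) + (25, 3). λ = (3 - 5)/(25 - 15) ≡ 27/10 mod 29. 10⁻¹ ≡ 3 (mod 29) since 10·3 = 30 ≡ 1, so λ ≡ 23.
  x = λ² - 15 - 25 = 529 - 40 ≡ 25; y = λ·(15 - 25) - 5 ≡ 26. → (25, 26)
6P: (25, 26) + (25, 3): same x and y₁ ≡ -y₂, so the sum is ∞.
6P = ∞, so the order is 6.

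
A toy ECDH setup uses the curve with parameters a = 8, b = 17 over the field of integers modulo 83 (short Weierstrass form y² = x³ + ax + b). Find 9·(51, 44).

(4, 14)

Write G = (51, 44).
Double-and-add on 9 = (1001)₂. Start with G = (51, 44) for the leading 1-bit.
double: tangent at (51, 44): λ = (3·51² + 8)/(2·44) ≡ 9/5. 5⁻¹ ≡ 50 (mod 83) since 5·50 = 250 ≡ 1, so λ ≡ 9·50 ≡ 35.
  x = λ² - 51 - 51 = 1225 - 102 ≡ 44; y = λ·(51 - 44) - 44 ≡ 35. → (44, 35)
double: tangent at (44, 35): λ = (3·44² + 8)/(2·35) ≡ 6/70. 70⁻¹ ≡ 51 (mod 83) since 70·51 = 3570 ≡ 1, so λ ≡ 6·51 ≡ 57.
  x = λ² - 44 - 44 = 3249 - 88 ≡ 7; y = λ·(44 - 7) - 35 ≡ 82. → (7, 82)
double: tangent at (7, 82): λ = (3·7² + 8)/(2·82) ≡ 72/81. 81⁻¹ ≡ 41 (mod 83) since 81·41 = 3321 ≡ 1, so λ ≡ 72·41 ≡ 47.
  x = λ² - 7 - 7 = 2209 - 14 ≡ 37; y = λ·(7 - 37) - 82 ≡ 2. → (37, 2)
add G: (37, 2) + (51, 44). λ = (44 - 2)/(51 - 37) ≡ 42/14 mod 83. 14⁻¹ ≡ 6 (mod 83), so λ ≡ 3.
  x = λ² - 37 - 51 = 9 - 88 ≡ 4; y = λ·(37 - 4) - 2 ≡ 14. → (4, 14)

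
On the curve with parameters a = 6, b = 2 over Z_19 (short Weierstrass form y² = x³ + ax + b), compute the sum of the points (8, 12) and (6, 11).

(10, 6)

(8, 12) + (6, 11). λ = (11 - 12)/(6 - 8) ≡ 18/17 mod 19. 17⁻¹ ≡ 9 (mod 19), so λ ≡ 10.
  x = λ² - 8 - 6 = 100 - 14 ≡ 10; y = λ·(8 - 10) - 12 ≡ 6. → (10, 6)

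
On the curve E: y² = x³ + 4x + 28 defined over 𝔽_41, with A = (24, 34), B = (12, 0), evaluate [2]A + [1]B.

(1, 19)

First 2A:
Repeated addition: build up to 2A.
2A: tangent at (24, 34): λ = (3·24² + 4)/(2·34) ≡ 10/27. 27⁻¹ ≡ 38 (mod 41), so λ ≡ 10·38 ≡ 11.
  x = λ² - 24 - 24 = 121 - 48 ≡ 32; y = λ·(24 - 32) - 34 ≡ 1. → (32, 1)
2A = (32, 1).
Finally 2A + B:
(32, 1) + (12, 0). λ = (0 - 1)/(12 - 32) ≡ 40/21 mod 41. 21⁻¹ ≡ 2 (mod 41) since 21·2 = 42 ≡ 1, so λ ≡ 39.
  x = λ² - 32 - 12 = 1521 - 44 ≡ 1; y = λ·(32 - 1) - 1 ≡ 19. → (1, 19)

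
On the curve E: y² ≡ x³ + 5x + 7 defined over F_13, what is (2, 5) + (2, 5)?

(5, 12)

tangent at (2, 5): λ = (3·2² + 5)/(2·5) ≡ 4/10. 10⁻¹ ≡ 4 (mod 13), so λ ≡ 4·4 ≡ 3.
  x = λ² - 2 - 2 = 9 - 4 ≡ 5; y = λ·(2 - 5) - 5 ≡ 12. → (5, 12)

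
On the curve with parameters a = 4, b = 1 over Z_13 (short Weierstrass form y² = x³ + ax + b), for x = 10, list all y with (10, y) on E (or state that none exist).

x³ + 4x + 1 = 1041 ≡ 1 (mod 13).
Square roots of 1 mod 13: 1 and 12 (since 1² = 1 ≡ 1).

1, 12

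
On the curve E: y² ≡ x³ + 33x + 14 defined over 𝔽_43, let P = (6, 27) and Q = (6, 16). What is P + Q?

O

The two points share x = 6 and their y-coordinates satisfy 27 + 16 ≡ 0 (mod 43), so they are inverses. Their sum is O.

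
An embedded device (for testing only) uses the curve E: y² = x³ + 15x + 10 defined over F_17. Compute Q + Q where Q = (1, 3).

tangent at (1, 3): λ = (3·1² + 15)/(2·3) ≡ 1/6. 6⁻¹ ≡ 3 (mod 17) since 6·3 = 18 ≡ 1, so λ ≡ 1·3 ≡ 3.
  x = λ² - 1 - 1 = 9 - 2 ≡ 7; y = λ·(1 - 7) - 3 ≡ 13. → (7, 13)

(7, 13)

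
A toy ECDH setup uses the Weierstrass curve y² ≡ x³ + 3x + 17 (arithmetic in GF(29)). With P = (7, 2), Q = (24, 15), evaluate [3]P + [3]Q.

First 3P:
Repeated addition: build up to 3P.
2P: tangent at (7, 2): λ = (3·7² + 3)/(2·2) ≡ 5/4. 4⁻¹ ≡ 22 (mod 29) since 4·22 = 88 ≡ 1, so λ ≡ 5·22 ≡ 23.
  x = λ² - 7 - 7 = 529 - 14 ≡ 22; y = λ·(7 - 22) - 2 ≡ 1. → (22, 1)
3P: (22, 1) + (7, 2). λ = (2 - 1)/(7 - 22) ≡ 1/14 mod 29. 14⁻¹ ≡ 27 (mod 29), so λ ≡ 27.
  x = λ² - 22 - 7 = 729 - 29 ≡ 4; y = λ·(22 - 4) - 1 ≡ 21. → (4, 21)
3P = (4, 21).
Next 3Q:
Repeated addition: build up to 3Q.
2Q: tangent at (24, 15): λ = (3·24² + 3)/(2·15) ≡ 20/1. 1⁻¹ ≡ 1 (mod 29) since 1·1 = 1 ≡ 1, so λ ≡ 20·1 ≡ 20.
  x = λ² - 24 - 24 = 400 - 48 ≡ 4; y = λ·(24 - 4) - 15 ≡ 8. → (4, 8)
3Q: (4, 8) + (24, 15). λ = (15 - 8)/(24 - 4) ≡ 7/20 mod 29. 20⁻¹ ≡ 16 (mod 29), so λ ≡ 25.
  x = λ² - 4 - 24 = 625 - 28 ≡ 17; y = λ·(4 - 17) - 8 ≡ 15. → (17, 15)
3Q = (17, 15).
Finally 3P + 3Q:
(4, 21) + (17, 15). λ = (15 - 21)/(17 - 4) ≡ 23/13 mod 29. 13⁻¹ ≡ 9 (mod 29) since 13·9 = 117 ≡ 1, so λ ≡ 4.
  x = λ² - 4 - 17 = 16 - 21 ≡ 24; y = λ·(4 - 24) - 21 ≡ 15. → (24, 15)

(24, 15)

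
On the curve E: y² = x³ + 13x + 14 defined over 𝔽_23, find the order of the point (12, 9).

2P: tangent at (12, 9): λ = (3·12² + 13)/(2·9) ≡ 8/18. 18⁻¹ ≡ 9 (mod 23) since 18·9 = 162 ≡ 1, so λ ≡ 8·9 ≡ 3.
  x = λ² - 12 - 12 = 9 - 24 ≡ 8; y = λ·(12 - 8) - 9 ≡ 3. → (8, 3)
3P: (8, 3) + (12, 9). λ = (9 - 3)/(12 - 8) ≡ 6/4 mod 23. 4⁻¹ ≡ 6 (mod 23) since 4·6 = 24 ≡ 1, so λ ≡ 13.
  x = λ² - 8 - 12 = 169 - 20 ≡ 11; y = λ·(8 - 11) - 3 ≡ 4. → (11, 4)
4P: (11, 4) + (12, 9). λ = (9 - 4)/(12 - 11) ≡ 5/1 mod 23. 1⁻¹ ≡ 1 (mod 23) since 1·1 = 1 ≡ 1, so λ ≡ 5.
  x = λ² - 11 - 12 = 25 - 23 ≡ 2; y = λ·(11 - 2) - 4 ≡ 18. → (2, 18)
5P: (2, 18) + (12, 9). λ = (9 - 18)/(12 - 2) ≡ 14/10 mod 23. 10⁻¹ ≡ 7 (mod 23), so λ ≡ 6.
  x = λ² - 2 - 12 = 36 - 14 ≡ 22; y = λ·(2 - 22) - 18 ≡ 0. → (22, 0)
6P: (22, 0) + (12, 9). λ = (9 - 0)/(12 - 22) ≡ 9/13 mod 23. 13⁻¹ ≡ 16 (mod 23) since 13·16 = 208 ≡ 1, so λ ≡ 6.
  x = λ² - 22 - 12 = 36 - 34 ≡ 2; y = λ·(22 - 2) - 0 ≡ 5. → (2, 5)
7P: (2, 5) + (12, 9). λ = (9 - 5)/(12 - 2) ≡ 4/10 mod 23. 10⁻¹ ≡ 7 (mod 23) since 10·7 = 70 ≡ 1, so λ ≡ 5.
  x = λ² - 2 - 12 = 25 - 14 ≡ 11; y = λ·(2 - 11) - 5 ≡ 19. → (11, 19)
8P: (11, 19) + (12, 9). λ = (9 - 19)/(12 - 11) ≡ 13/1 mod 23. 1⁻¹ ≡ 1 (mod 23), so λ ≡ 13.
  x = λ² - 11 - 12 = 169 - 23 ≡ 8; y = λ·(11 - 8) - 19 ≡ 20. → (8, 20)
9P: (8, 20) + (12, 9). λ = (9 - 20)/(12 - 8) ≡ 12/4 mod 23. 4⁻¹ ≡ 6 (mod 23), so λ ≡ 3.
  x = λ² - 8 - 12 = 9 - 20 ≡ 12; y = λ·(8 - 12) - 20 ≡ 14. → (12, 14)
10P: (12, 14) + (12, 9): same x and y₁ ≡ -y₂, so the sum is 𝒪.
10P = 𝒪, so the order is 10.

10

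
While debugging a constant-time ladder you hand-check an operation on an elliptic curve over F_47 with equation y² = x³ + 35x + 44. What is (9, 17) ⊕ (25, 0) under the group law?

(29, 16)

(9, 17) + (25, 0). λ = (0 - 17)/(25 - 9) ≡ 30/16 mod 47. 16⁻¹ ≡ 3 (mod 47) since 16·3 = 48 ≡ 1, so λ ≡ 43.
  x = λ² - 9 - 25 = 1849 - 34 ≡ 29; y = λ·(9 - 29) - 17 ≡ 16. → (29, 16)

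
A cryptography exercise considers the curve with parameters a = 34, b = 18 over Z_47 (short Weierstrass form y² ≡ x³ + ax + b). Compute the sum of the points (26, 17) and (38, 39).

(19, 35)

(26, 17) + (38, 39). λ = (39 - 17)/(38 - 26) ≡ 22/12 mod 47. 12⁻¹ ≡ 4 (mod 47) since 12·4 = 48 ≡ 1, so λ ≡ 41.
  x = λ² - 26 - 38 = 1681 - 64 ≡ 19; y = λ·(26 - 19) - 17 ≡ 35. → (19, 35)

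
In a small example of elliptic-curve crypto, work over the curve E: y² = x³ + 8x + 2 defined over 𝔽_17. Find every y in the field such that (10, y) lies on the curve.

x³ + 8x + 2 = 1082 ≡ 11 (mod 17).
11 is a non-residue mod 17; no y exists.

none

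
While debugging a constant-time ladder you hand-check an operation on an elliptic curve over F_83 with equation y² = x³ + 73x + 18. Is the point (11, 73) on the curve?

y² = 73² ≡ 17; x³ + 73x + 18 = 2152 ≡ 77 (mod 83). 17 ≠ 77.

no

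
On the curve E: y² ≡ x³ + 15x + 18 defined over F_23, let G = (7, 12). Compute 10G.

(13, 15)

Repeated addition: build up to 10G.
2G: tangent at (7, 12): λ = (3·7² + 15)/(2·12) ≡ 1/1. 1⁻¹ ≡ 1 (mod 23), so λ ≡ 1·1 ≡ 1.
  x = λ² - 7 - 7 = 1 - 14 ≡ 10; y = λ·(7 - 10) - 12 ≡ 8. → (10, 8)
3G: (10, 8) + (7, 12). λ = (12 - 8)/(7 - 10) ≡ 4/20 mod 23. 20⁻¹ ≡ 15 (mod 23) since 20·15 = 300 ≡ 1, so λ ≡ 14.
  x = λ² - 10 - 7 = 196 - 17 ≡ 18; y = λ·(10 - 18) - 8 ≡ 18. → (18, 18)
4G: (18, 18) + (7, 12). λ = (12 - 18)/(7 - 18) ≡ 17/12 mod 23. 12⁻¹ ≡ 2 (mod 23) since 12·2 = 24 ≡ 1, so λ ≡ 11.
  x = λ² - 18 - 7 = 121 - 25 ≡ 4; y = λ·(18 - 4) - 18 ≡ 21. → (4, 21)
5G: (4, 21) + (7, 12). λ = (12 - 21)/(7 - 4) ≡ 14/3 mod 23. 3⁻¹ ≡ 8 (mod 23), so λ ≡ 20.
  x = λ² - 4 - 7 = 400 - 11 ≡ 21; y = λ·(4 - 21) - 21 ≡ 7. → (21, 7)
6G: (21, 7) + (7, 12). λ = (12 - 7)/(7 - 21) ≡ 5/9 mod 23. 9⁻¹ ≡ 18 (mod 23), so λ ≡ 21.
  x = λ² - 21 - 7 = 441 - 28 ≡ 22; y = λ·(21 - 22) - 7 ≡ 18. → (22, 18)
7G: (22, 18) + (7, 12). λ = (12 - 18)/(7 - 22) ≡ 17/8 mod 23. 8⁻¹ ≡ 3 (mod 23) since 8·3 = 24 ≡ 1, so λ ≡ 5.
  x = λ² - 22 - 7 = 25 - 29 ≡ 19; y = λ·(22 - 19) - 18 ≡ 20. → (19, 20)
8G: (19, 20) + (7, 12). λ = (12 - 20)/(7 - 19) ≡ 15/11 mod 23. 11⁻¹ ≡ 21 (mod 23) since 11·21 = 231 ≡ 1, so λ ≡ 16.
  x = λ² - 19 - 7 = 256 - 26 ≡ 0; y = λ·(19 - 0) - 20 ≡ 8. → (0, 8)
9G: (0, 8) + (7, 12). λ = (12 - 8)/(7 - 0) ≡ 4/7 mod 23. 7⁻¹ ≡ 10 (mod 23) since 7·10 = 70 ≡ 1, so λ ≡ 17.
  x = λ² - 0 - 7 = 289 - 7 ≡ 6; y = λ·(0 - 6) - 8 ≡ 5. → (6, 5)
10G: (6, 5) + (7, 12). λ = (12 - 5)/(7 - 6) ≡ 7/1 mod 23. 1⁻¹ ≡ 1 (mod 23) since 1·1 = 1 ≡ 1, so λ ≡ 7.
  x = λ² - 6 - 7 = 49 - 13 ≡ 13; y = λ·(6 - 13) - 5 ≡ 15. → (13, 15)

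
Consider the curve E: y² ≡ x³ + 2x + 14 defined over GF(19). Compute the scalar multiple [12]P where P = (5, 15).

(1, 6)

Double-and-add on 12 = (1100)₂. Start with P = (5, 15) for the leading 1-bit.
double: tangent at (5, 15): λ = (3·5² + 2)/(2·15) ≡ 1/11. 11⁻¹ ≡ 7 (mod 19), so λ ≡ 1·7 ≡ 7.
  x = λ² - 5 - 5 = 49 - 10 ≡ 1; y = λ·(5 - 1) - 15 ≡ 13. → (1, 13)
add P: (1, 13) + (5, 15). λ = (15 - 13)/(5 - 1) ≡ 2/4 mod 19. 4⁻¹ ≡ 5 (mod 19), so λ ≡ 10.
  x = λ² - 1 - 5 = 100 - 6 ≡ 18; y = λ·(1 - 18) - 13 ≡ 7. → (18, 7)
double: tangent at (18, 7): λ = (3·18² + 2)/(2·7) ≡ 5/14. 14⁻¹ ≡ 15 (mod 19), so λ ≡ 5·15 ≡ 18.
  x = λ² - 18 - 18 = 324 - 36 ≡ 3; y = λ·(18 - 3) - 7 ≡ 16. → (3, 16)
double: tangent at (3, 16): λ = (3·3² + 2)/(2·16) ≡ 10/13. 13⁻¹ ≡ 3 (mod 19) since 13·3 = 39 ≡ 1, so λ ≡ 10·3 ≡ 11.
  x = λ² - 3 - 3 = 121 - 6 ≡ 1; y = λ·(3 - 1) - 16 ≡ 6. → (1, 6)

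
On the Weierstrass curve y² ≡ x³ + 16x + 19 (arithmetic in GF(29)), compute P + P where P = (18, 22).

tangent at (18, 22): λ = (3·18² + 16)/(2·22) ≡ 2/15. 15⁻¹ ≡ 2 (mod 29) since 15·2 = 30 ≡ 1, so λ ≡ 2·2 ≡ 4.
  x = λ² - 18 - 18 = 16 - 36 ≡ 9; y = λ·(18 - 9) - 22 ≡ 14. → (9, 14)

(9, 14)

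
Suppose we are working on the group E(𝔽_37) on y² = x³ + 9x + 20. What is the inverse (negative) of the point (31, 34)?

(31, 3)

-(31, 34) = (31, -34 mod 37) = (31, 3).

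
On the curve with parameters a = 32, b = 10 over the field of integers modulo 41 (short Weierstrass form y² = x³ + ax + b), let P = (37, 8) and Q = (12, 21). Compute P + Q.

(13, 32)

(37, 8) + (12, 21). λ = (21 - 8)/(12 - 37) ≡ 13/16 mod 41. 16⁻¹ ≡ 18 (mod 41), so λ ≡ 29.
  x = λ² - 37 - 12 = 841 - 49 ≡ 13; y = λ·(37 - 13) - 8 ≡ 32. → (13, 32)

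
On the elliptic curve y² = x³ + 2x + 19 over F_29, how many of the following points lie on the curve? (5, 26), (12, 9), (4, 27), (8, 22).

(5, 26): 26² ≡ 9, rhs ≡ 9 → on.
(12, 9): 9² ≡ 23, rhs ≡ 2 → off.
(4, 27): 27² ≡ 4, rhs ≡ 4 → on.
(8, 22): 22² ≡ 20, rhs ≡ 25 → off.

2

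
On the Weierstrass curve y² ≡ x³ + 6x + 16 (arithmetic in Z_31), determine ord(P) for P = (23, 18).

2P: tangent at (23, 18): λ = (3·23² + 6)/(2·18) ≡ 12/5. 5⁻¹ ≡ 25 (mod 31) since 5·25 = 125 ≡ 1, so λ ≡ 12·25 ≡ 21.
  x = λ² - 23 - 23 = 441 - 46 ≡ 23; y = λ·(23 - 23) - 18 ≡ 13. → (23, 13)
3P: (23, 13) + (23, 18): same x and y₁ ≡ -y₂, so the sum is the point at infinity.
3P = the point at infinity, so the order is 3.

3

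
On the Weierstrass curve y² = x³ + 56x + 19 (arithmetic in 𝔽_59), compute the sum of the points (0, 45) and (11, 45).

(48, 14)

(0, 45) + (11, 45). λ = (45 - 45)/(11 - 0) ≡ 0/11 mod 59. 11⁻¹ ≡ 43 (mod 59), so λ ≡ 0.
  x = λ² - 0 - 11 = 0 - 11 ≡ 48; y = λ·(0 - 48) - 45 ≡ 14. → (48, 14)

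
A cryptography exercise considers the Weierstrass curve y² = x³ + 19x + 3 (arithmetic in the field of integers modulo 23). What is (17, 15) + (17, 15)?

tangent at (17, 15): λ = (3·17² + 19)/(2·15) ≡ 12/7. 7⁻¹ ≡ 10 (mod 23), so λ ≡ 12·10 ≡ 5.
  x = λ² - 17 - 17 = 25 - 34 ≡ 14; y = λ·(17 - 14) - 15 ≡ 0. → (14, 0)

(14, 0)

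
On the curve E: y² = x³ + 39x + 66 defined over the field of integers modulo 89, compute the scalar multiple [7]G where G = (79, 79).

(33, 55)

Double-and-add on 7 = (111)₂. Start with G = (79, 79) for the leading 1-bit.
double: tangent at (79, 79): λ = (3·79² + 39)/(2·79) ≡ 72/69. 69⁻¹ ≡ 40 (mod 89) since 69·40 = 2760 ≡ 1, so λ ≡ 72·40 ≡ 32.
  x = λ² - 79 - 79 = 1024 - 158 ≡ 65; y = λ·(79 - 65) - 79 ≡ 13. → (65, 13)
add G: (65, 13) + (79, 79). λ = (79 - 13)/(79 - 65) ≡ 66/14 mod 89. 14⁻¹ ≡ 70 (mod 89), so λ ≡ 81.
  x = λ² - 65 - 79 = 6561 - 144 ≡ 9; y = λ·(65 - 9) - 13 ≡ 73. → (9, 73)
double: tangent at (9, 73): λ = (3·9² + 39)/(2·73) ≡ 15/57. 57⁻¹ ≡ 25 (mod 89) since 57·25 = 1425 ≡ 1, so λ ≡ 15·25 ≡ 19.
  x = λ² - 9 - 9 = 361 - 18 ≡ 76; y = λ·(9 - 76) - 73 ≡ 78. → (76, 78)
add G: (76, 78) + (79, 79). λ = (79 - 78)/(79 - 76) ≡ 1/3 mod 89. 3⁻¹ ≡ 30 (mod 89), so λ ≡ 30.
  x = λ² - 76 - 79 = 900 - 155 ≡ 33; y = λ·(76 - 33) - 78 ≡ 55. → (33, 55)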